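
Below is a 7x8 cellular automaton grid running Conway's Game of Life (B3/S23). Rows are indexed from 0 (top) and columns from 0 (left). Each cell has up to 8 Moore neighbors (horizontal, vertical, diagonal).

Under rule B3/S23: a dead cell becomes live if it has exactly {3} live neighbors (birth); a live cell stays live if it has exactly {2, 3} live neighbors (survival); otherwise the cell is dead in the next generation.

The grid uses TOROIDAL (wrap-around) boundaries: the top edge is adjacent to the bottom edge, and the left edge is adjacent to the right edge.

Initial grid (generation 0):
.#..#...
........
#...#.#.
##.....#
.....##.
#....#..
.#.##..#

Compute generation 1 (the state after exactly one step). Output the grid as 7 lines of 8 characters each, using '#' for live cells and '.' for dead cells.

Answer: #.###...
.....#..
##......
##......
.#...##.
#....#.#
.#####..

Derivation:
Simulating step by step:
Generation 0 (given above): 16 live cells
Generation 1: 20 live cells
(generation 1 grid is the final answer)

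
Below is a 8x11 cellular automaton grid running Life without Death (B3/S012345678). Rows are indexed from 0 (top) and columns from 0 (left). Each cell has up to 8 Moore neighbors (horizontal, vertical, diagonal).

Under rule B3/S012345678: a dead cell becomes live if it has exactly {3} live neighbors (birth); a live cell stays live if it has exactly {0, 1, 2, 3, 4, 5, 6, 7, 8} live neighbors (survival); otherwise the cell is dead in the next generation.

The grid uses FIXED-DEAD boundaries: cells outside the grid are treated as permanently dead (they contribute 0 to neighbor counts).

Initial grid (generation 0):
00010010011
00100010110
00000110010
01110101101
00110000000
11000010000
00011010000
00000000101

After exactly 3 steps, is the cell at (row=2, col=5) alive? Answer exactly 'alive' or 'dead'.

Answer: alive

Derivation:
Simulating step by step:
Generation 0 (given above): 28 live cells
Generation 1: 43 live cells
00010011111
00100010110
01011110011
01110101111
10111011000
11001110000
00011111000
00000000101
Generation 2: 49 live cells
00010011111
00100010110
01011110011
11110101111
10111011010
11001110000
00011111000
00001111101
Generation 3: 54 live cells
00010011111
00100010110
11011110011
11110101111
10111011011
11001110100
00011111100
00011111101

Cell (2,5) at generation 3: 1 -> alive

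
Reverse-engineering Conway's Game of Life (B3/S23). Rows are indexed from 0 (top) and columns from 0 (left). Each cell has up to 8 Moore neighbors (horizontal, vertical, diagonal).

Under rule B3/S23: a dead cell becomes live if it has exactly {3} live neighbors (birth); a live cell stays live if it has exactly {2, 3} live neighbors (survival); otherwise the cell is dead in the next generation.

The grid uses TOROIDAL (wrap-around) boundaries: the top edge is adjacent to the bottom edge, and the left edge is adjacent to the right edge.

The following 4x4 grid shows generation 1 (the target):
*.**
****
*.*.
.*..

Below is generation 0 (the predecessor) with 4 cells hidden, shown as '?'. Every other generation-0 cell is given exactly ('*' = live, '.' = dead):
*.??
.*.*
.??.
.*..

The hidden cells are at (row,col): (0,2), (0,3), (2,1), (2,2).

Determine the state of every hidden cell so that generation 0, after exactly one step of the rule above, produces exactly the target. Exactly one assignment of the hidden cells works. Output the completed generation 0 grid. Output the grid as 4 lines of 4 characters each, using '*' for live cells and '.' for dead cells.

Hidden generation-0 cells (in order): (0,2), (0,3), (2,1), (2,2).
A hidden cell only influences target cells in its own 3x3 neighborhood. Try each of the 2^4 = 16 assignments, step the completed generation 0 forward once under B3/S23, and compare with the target:
  (0,2)=. (0,3)=. (2,1)=. (2,2)=. -> step gives (0,1)='*' but target has '.' -> reject
  (0,2)=. (0,3)=. (2,1)=. (2,2)=* -> step gives (0,1)='*' but target has '.' -> reject
  (0,2)=. (0,3)=. (2,1)=* (2,2)=. -> step gives (0,1)='*' but target has '.' -> reject
  (0,2)=. (0,3)=. (2,1)=* (2,2)=* -> step gives (0,1)='*' but target has '.' -> reject
  (0,2)=. (0,3)=* (2,1)=. (2,2)=. -> step gives (0,0)='.' but target has '*' -> reject
  (0,2)=. (0,3)=* (2,1)=. (2,2)=* -> step gives (0,0)='.' but target has '*' -> reject
  (0,2)=. (0,3)=* (2,1)=* (2,2)=. -> step gives (0,0)='.' but target has '*' -> reject
  (0,2)=. (0,3)=* (2,1)=* (2,2)=* -> step gives (0,0)='.' but target has '*' -> reject
  (0,2)=* (0,3)=. (2,1)=. (2,2)=. -> step reproduces the target at every cell -> ACCEPT
  (0,2)=* (0,3)=. (2,1)=. (2,2)=* -> step gives (1,2)='.' but target has '*' -> reject
  (0,2)=* (0,3)=. (2,1)=* (2,2)=. -> step gives (1,0)='.' but target has '*' -> reject
  (0,2)=* (0,3)=. (2,1)=* (2,2)=* -> step gives (1,0)='.' but target has '*' -> reject
  (0,2)=* (0,3)=* (2,1)=. (2,2)=. -> step gives (0,0)='.' but target has '*' -> reject
  (0,2)=* (0,3)=* (2,1)=. (2,2)=* -> step gives (0,0)='.' but target has '*' -> reject
  (0,2)=* (0,3)=* (2,1)=* (2,2)=. -> step gives (0,0)='.' but target has '*' -> reject
  (0,2)=* (0,3)=* (2,1)=* (2,2)=* -> step gives (0,0)='.' but target has '*' -> reject
Unique solution: (0,2)=live, (0,3)=dead, (2,1)=dead, (2,2)=dead.
Check: live-neighbor counts of every cell in the completed generation 0:
3433
3232
3231
2222
Applying B3/S23 to generation 0 with these counts gives:
*.**
****
*.*.
.*..
which matches the target exactly.

Answer: *.*.
.*.*
....
.*..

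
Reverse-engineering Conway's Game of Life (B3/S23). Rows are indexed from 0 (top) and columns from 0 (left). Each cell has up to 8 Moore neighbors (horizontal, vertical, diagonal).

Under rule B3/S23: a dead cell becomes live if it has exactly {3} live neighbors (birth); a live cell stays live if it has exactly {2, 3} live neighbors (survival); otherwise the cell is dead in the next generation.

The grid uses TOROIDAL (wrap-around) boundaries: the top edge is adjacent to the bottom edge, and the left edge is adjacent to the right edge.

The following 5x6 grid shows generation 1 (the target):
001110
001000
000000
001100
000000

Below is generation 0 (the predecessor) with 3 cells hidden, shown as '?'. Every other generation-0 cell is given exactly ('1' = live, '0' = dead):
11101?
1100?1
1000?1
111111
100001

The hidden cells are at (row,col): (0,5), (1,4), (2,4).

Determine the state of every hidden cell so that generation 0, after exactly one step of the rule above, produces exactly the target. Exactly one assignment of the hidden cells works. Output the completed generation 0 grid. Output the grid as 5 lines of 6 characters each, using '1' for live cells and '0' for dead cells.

Hidden generation-0 cells (in order): (0,5), (1,4), (2,4).
A hidden cell only influences target cells in its own 3x3 neighborhood. Try each of the 2^3 = 8 assignments, step the completed generation 0 forward once under B3/S23, and compare with the target:
  (0,5)=0 (1,4)=0 (2,4)=0 -> step gives (0,3)='0' but target has '1' -> reject
  (0,5)=0 (1,4)=0 (2,4)=1 -> step gives (0,3)='0' but target has '1' -> reject
  (0,5)=0 (1,4)=1 (2,4)=0 -> step gives (1,3)='1' but target has '0' -> reject
  (0,5)=0 (1,4)=1 (2,4)=1 -> step reproduces the target at every cell -> ACCEPT
  (0,5)=1 (1,4)=0 (2,4)=0 -> step gives (0,3)='0' but target has '1' -> reject
  (0,5)=1 (1,4)=0 (2,4)=1 -> step gives (0,3)='0' but target has '1' -> reject
  (0,5)=1 (1,4)=1 (2,4)=0 -> step gives (0,4)='0' but target has '1' -> reject
  (0,5)=1 (1,4)=1 (2,4)=1 -> step gives (0,4)='0' but target has '1' -> reject
Unique solution: (0,5)=dead, (1,4)=live, (2,4)=live.
Check: live-neighbor counts of every cell in the completed generation 0:
652337
653447
764568
642357
675556
Applying B3/S23 to generation 0 with these counts gives:
001110
001000
000000
001100
000000
which matches the target exactly.

Answer: 111010
110011
100011
111111
100001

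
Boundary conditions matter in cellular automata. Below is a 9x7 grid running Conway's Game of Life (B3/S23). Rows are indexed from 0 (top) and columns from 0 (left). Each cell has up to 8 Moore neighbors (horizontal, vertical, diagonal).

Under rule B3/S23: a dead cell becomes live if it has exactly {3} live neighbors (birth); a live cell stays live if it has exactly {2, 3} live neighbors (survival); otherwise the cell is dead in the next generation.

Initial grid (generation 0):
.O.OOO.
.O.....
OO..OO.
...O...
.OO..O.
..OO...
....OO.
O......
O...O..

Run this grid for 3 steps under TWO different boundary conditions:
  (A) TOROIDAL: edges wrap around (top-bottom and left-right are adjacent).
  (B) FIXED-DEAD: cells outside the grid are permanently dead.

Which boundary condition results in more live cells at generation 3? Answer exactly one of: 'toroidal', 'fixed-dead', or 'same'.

Answer: fixed-dead

Derivation:
Under TOROIDAL boundary, generation 3:
.......
.......
....O.O
....OO.
O.O.OOO
O......
.......
.......
.......
Population = 10

Under FIXED-DEAD boundary, generation 3:
...O...
.O..O..
OO.OOO.
O....O.
OOO..OO
OO.....
.....O.
....O..
....O..
Population = 20

Comparison: toroidal=10, fixed-dead=20 -> fixed-dead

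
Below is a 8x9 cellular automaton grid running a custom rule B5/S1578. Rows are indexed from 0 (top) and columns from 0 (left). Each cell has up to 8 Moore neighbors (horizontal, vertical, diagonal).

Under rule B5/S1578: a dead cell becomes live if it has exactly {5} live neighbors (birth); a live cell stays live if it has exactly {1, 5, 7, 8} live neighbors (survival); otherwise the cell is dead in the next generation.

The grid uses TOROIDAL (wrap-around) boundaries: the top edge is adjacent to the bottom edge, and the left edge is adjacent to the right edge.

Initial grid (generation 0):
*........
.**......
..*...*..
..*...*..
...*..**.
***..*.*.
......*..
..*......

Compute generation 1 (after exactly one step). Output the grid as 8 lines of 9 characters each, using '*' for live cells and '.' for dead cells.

Answer: *........
.........
......*..
.........
.........
*.....*..
.........
.........

Derivation:
Simulating step by step:
Generation 0 (given above): 17 live cells
Generation 1: 4 live cells
(generation 1 grid is the final answer)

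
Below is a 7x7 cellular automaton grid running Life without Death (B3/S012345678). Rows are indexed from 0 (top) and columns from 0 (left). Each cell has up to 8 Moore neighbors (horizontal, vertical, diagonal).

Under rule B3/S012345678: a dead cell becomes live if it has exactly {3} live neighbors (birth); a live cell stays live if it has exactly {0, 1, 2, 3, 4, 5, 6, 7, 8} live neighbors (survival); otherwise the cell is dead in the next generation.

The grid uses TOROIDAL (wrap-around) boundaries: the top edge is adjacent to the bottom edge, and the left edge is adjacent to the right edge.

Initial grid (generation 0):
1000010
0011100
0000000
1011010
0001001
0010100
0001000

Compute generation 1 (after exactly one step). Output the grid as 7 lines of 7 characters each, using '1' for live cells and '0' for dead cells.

Simulating step by step:
Generation 0 (given above): 14 live cells
Generation 1: 21 live cells
(generation 1 grid is the final answer)

Answer: 1010010
0011100
0100000
1011111
0101011
0010100
0001100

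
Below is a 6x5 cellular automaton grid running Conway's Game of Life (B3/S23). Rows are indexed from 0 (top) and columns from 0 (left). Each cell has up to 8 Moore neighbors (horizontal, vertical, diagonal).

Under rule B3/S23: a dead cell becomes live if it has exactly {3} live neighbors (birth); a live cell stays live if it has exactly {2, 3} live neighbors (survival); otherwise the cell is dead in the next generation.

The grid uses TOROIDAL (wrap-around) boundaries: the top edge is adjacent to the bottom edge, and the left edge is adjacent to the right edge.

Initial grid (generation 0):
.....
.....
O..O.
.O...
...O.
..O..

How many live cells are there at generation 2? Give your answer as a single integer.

Answer: 2

Derivation:
Simulating step by step:
Generation 0 (given above): 5 live cells
Generation 1: 3 live cells
.....
.....
.....
..O.O
..O..
.....
Generation 2: 2 live cells
.....
.....
.....
...O.
...O.
.....
Population at generation 2: 2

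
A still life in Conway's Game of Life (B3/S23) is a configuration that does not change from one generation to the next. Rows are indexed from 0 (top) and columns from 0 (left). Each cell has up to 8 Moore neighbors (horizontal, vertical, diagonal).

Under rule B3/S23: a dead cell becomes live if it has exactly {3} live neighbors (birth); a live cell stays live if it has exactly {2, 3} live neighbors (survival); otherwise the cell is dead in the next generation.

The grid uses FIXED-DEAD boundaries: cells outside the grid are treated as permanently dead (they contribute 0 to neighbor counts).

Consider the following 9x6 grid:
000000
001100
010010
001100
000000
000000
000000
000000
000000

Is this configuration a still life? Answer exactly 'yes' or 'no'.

Answer: yes

Derivation:
Compute generation 1 and compare to generation 0 (given above):
Generation 1:
000000
001100
010010
001100
000000
000000
000000
000000
000000
The grids are IDENTICAL -> still life.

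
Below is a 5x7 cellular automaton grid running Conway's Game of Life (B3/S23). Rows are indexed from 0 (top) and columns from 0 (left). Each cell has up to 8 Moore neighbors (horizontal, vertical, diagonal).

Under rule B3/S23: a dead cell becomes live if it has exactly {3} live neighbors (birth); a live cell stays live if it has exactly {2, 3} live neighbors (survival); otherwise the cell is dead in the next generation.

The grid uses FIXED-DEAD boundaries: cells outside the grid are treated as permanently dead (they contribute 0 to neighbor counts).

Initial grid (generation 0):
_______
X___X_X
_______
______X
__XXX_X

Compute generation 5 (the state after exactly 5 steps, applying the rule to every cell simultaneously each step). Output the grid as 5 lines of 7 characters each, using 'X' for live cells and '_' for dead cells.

Simulating step by step:
Generation 0 (given above): 8 live cells
Generation 1: 5 live cells
_______
_______
_____X_
___X_X_
___X_X_
Generation 2: 3 live cells
_______
_______
____X__
_____XX
_______
Generation 3: 2 live cells
_______
_______
_____X_
_____X_
_______
Generation 4: 0 live cells
_______
_______
_______
_______
_______
Generation 5: 0 live cells
(generation 5 grid is the final answer)

Answer: _______
_______
_______
_______
_______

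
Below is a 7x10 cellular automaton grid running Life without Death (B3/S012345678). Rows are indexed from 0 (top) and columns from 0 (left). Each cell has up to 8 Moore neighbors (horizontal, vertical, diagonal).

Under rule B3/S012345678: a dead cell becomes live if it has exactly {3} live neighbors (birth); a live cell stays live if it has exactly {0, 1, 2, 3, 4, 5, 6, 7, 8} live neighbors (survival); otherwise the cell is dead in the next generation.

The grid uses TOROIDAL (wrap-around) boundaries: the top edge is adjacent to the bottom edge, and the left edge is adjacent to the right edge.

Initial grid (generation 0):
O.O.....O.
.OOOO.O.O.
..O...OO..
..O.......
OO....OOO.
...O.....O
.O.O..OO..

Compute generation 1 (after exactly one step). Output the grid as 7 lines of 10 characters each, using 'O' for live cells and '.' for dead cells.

Answer: O.O.OOO.OO
.OOOOOO.OO
..O..OOO..
..O.....O.
OOO...OOOO
.O.O.....O
OO.O..OOOO

Derivation:
Simulating step by step:
Generation 0 (given above): 24 live cells
Generation 1: 38 live cells
(generation 1 grid is the final answer)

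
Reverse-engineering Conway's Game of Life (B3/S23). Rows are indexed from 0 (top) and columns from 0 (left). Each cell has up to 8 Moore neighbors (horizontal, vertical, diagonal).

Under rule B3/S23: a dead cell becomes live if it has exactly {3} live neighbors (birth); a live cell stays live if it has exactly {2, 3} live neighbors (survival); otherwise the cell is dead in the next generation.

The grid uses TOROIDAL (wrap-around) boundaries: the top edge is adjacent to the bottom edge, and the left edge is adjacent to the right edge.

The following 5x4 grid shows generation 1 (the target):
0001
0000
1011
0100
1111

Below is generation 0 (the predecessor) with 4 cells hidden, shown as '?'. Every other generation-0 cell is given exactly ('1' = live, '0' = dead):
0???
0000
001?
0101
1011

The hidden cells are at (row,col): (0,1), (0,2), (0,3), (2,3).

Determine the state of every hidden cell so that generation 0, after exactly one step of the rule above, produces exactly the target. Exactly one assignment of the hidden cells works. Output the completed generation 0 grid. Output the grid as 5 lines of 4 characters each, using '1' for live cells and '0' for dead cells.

Answer: 0000
0000
0011
0101
1011

Derivation:
Hidden generation-0 cells (in order): (0,1), (0,2), (0,3), (2,3).
A hidden cell only influences target cells in its own 3x3 neighborhood. Try each of the 2^4 = 16 assignments, step the completed generation 0 forward once under B3/S23, and compare with the target:
  (0,1)=0 (0,2)=0 (0,3)=0 (2,3)=0 -> step gives (2,0)='0' but target has '1' -> reject
  (0,1)=0 (0,2)=0 (0,3)=0 (2,3)=1 -> step reproduces the target at every cell -> ACCEPT
  (0,1)=0 (0,2)=0 (0,3)=1 (2,3)=0 -> step gives (0,0)='1' but target has '0' -> reject
  (0,1)=0 (0,2)=0 (0,3)=1 (2,3)=1 -> step gives (0,0)='1' but target has '0' -> reject
  (0,1)=0 (0,2)=1 (0,3)=0 (2,3)=0 -> step gives (0,1)='1' but target has '0' -> reject
  (0,1)=0 (0,2)=1 (0,3)=0 (2,3)=1 -> step gives (0,1)='1' but target has '0' -> reject
  (0,1)=0 (0,2)=1 (0,3)=1 (2,3)=0 -> step gives (0,0)='1' but target has '0' -> reject
  (0,1)=0 (0,2)=1 (0,3)=1 (2,3)=1 -> step gives (0,0)='1' but target has '0' -> reject
  (0,1)=1 (0,2)=0 (0,3)=0 (2,3)=0 -> step gives (0,0)='1' but target has '0' -> reject
  (0,1)=1 (0,2)=0 (0,3)=0 (2,3)=1 -> step gives (0,0)='1' but target has '0' -> reject
  (0,1)=1 (0,2)=0 (0,3)=1 (2,3)=0 -> step gives (0,1)='1' but target has '0' -> reject
  (0,1)=1 (0,2)=0 (0,3)=1 (2,3)=1 -> step gives (0,1)='1' but target has '0' -> reject
  (0,1)=1 (0,2)=1 (0,3)=0 (2,3)=0 -> step gives (0,0)='1' but target has '0' -> reject
  (0,1)=1 (0,2)=1 (0,3)=0 (2,3)=1 -> step gives (0,0)='1' but target has '0' -> reject
  (0,1)=1 (0,2)=1 (0,3)=1 (2,3)=0 -> step gives (0,1)='1' but target has '0' -> reject
  (0,1)=1 (0,2)=1 (0,3)=1 (2,3)=1 -> step gives (0,1)='1' but target has '0' -> reject
Unique solution: (0,1)=dead, (0,2)=dead, (0,3)=dead, (2,3)=live.
Check: live-neighbor counts of every cell in the completed generation 0:
2223
1122
3232
5365
3333
Applying B3/S23 to generation 0 with these counts gives:
0001
0000
1011
0100
1111
which matches the target exactly.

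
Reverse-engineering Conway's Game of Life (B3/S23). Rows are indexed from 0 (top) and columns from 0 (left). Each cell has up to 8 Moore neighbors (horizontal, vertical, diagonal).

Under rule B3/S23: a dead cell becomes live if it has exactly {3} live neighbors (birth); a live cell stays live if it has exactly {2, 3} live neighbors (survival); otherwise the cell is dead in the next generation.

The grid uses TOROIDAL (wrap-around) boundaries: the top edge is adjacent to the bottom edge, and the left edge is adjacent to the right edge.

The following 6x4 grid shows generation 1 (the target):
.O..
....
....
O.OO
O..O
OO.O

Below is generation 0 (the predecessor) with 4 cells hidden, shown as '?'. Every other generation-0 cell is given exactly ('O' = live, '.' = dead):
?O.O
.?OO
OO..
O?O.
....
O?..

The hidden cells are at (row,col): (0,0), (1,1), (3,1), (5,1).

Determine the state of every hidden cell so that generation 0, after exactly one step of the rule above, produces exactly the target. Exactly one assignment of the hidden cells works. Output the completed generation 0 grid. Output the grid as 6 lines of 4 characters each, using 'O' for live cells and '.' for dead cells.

Hidden generation-0 cells (in order): (0,0), (1,1), (3,1), (5,1).
A hidden cell only influences target cells in its own 3x3 neighborhood. Try each of the 2^4 = 16 assignments, step the completed generation 0 forward once under B3/S23, and compare with the target:
  (0,0)=. (1,1)=. (3,1)=. (5,1)=. -> step gives (0,3)='O' but target has '.' -> reject
  (0,0)=. (1,1)=. (3,1)=. (5,1)=O -> step gives (0,3)='O' but target has '.' -> reject
  (0,0)=. (1,1)=. (3,1)=O (5,1)=. -> step gives (0,3)='O' but target has '.' -> reject
  (0,0)=. (1,1)=. (3,1)=O (5,1)=O -> step gives (0,3)='O' but target has '.' -> reject
  (0,0)=. (1,1)=O (3,1)=. (5,1)=. -> step gives (0,3)='O' but target has '.' -> reject
  (0,0)=. (1,1)=O (3,1)=. (5,1)=O -> step gives (0,1)='.' but target has 'O' -> reject
  (0,0)=. (1,1)=O (3,1)=O (5,1)=. -> step gives (0,3)='O' but target has '.' -> reject
  (0,0)=. (1,1)=O (3,1)=O (5,1)=O -> step gives (0,1)='.' but target has 'O' -> reject
  (0,0)=O (1,1)=. (3,1)=. (5,1)=. -> step gives (2,0)='O' but target has '.' -> reject
  (0,0)=O (1,1)=. (3,1)=. (5,1)=O -> step gives (0,1)='.' but target has 'O' -> reject
  (0,0)=O (1,1)=. (3,1)=O (5,1)=. -> step reproduces the target at every cell -> ACCEPT
  (0,0)=O (1,1)=. (3,1)=O (5,1)=O -> step gives (0,1)='.' but target has 'O' -> reject
  (0,0)=O (1,1)=O (3,1)=. (5,1)=. -> step gives (0,1)='.' but target has 'O' -> reject
  (0,0)=O (1,1)=O (3,1)=. (5,1)=O -> step gives (0,1)='.' but target has 'O' -> reject
  (0,0)=O (1,1)=O (3,1)=O (5,1)=. -> step gives (0,1)='.' but target has 'O' -> reject
  (0,0)=O (1,1)=O (3,1)=O (5,1)=O -> step gives (0,1)='.' but target has 'O' -> reject
Unique solution: (0,0)=live, (1,1)=dead, (3,1)=live, (5,1)=dead.
Check: live-neighbor counts of every cell in the completed generation 0:
4344
6544
4555
3423
3423
3323
Applying B3/S23 to generation 0 with these counts gives:
.O..
....
....
O.OO
O..O
OO.O
which matches the target exactly.

Answer: OO.O
..OO
OO..
OOO.
....
O...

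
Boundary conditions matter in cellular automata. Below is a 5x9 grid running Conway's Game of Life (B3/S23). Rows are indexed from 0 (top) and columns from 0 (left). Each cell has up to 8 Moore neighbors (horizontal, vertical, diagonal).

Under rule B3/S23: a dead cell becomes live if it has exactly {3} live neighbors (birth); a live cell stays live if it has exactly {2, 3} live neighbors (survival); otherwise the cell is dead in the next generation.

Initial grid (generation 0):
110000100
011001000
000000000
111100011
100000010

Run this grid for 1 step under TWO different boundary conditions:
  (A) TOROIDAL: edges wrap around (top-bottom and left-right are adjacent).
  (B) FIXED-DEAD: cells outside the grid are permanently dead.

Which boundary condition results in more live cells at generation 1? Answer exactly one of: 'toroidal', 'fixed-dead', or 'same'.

Answer: fixed-dead

Derivation:
Under TOROIDAL boundary, generation 1:
101000101
111000000
000100001
111000010
000000110
Population = 15

Under FIXED-DEAD boundary, generation 1:
111000000
111000000
100100000
111000011
101000011
Population = 17

Comparison: toroidal=15, fixed-dead=17 -> fixed-dead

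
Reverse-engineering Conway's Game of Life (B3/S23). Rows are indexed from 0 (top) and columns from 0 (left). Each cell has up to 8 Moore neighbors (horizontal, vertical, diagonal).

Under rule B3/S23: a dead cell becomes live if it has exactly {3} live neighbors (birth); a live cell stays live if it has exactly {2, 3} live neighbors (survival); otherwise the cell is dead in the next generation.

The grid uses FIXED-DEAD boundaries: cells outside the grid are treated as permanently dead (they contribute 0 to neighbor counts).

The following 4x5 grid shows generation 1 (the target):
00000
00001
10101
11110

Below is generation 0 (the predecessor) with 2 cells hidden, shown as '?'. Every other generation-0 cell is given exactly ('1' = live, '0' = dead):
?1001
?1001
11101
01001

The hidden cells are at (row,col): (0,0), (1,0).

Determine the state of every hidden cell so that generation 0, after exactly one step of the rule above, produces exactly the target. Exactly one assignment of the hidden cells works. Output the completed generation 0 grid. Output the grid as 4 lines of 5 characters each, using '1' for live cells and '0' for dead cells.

Answer: 01001
01001
11101
01001

Derivation:
Hidden generation-0 cells (in order): (0,0), (1,0).
A hidden cell only influences target cells in its own 3x3 neighborhood. Try each of the 2^2 = 4 assignments, step the completed generation 0 forward once under B3/S23, and compare with the target:
  (0,0)=0 (1,0)=0 -> step reproduces the target at every cell -> ACCEPT
  (0,0)=0 (1,0)=1 -> step gives (0,0)='1' but target has '0' -> reject
  (0,0)=1 (1,0)=0 -> step gives (0,0)='1' but target has '0' -> reject
  (0,0)=1 (1,0)=1 -> step gives (0,0)='1' but target has '0' -> reject
Unique solution: (0,0)=dead, (1,0)=dead.
Check: live-neighbor counts of every cell in the completed generation 0:
21221
44442
34342
33331
Applying B3/S23 to generation 0 with these counts gives:
00000
00001
10101
11110
which matches the target exactly.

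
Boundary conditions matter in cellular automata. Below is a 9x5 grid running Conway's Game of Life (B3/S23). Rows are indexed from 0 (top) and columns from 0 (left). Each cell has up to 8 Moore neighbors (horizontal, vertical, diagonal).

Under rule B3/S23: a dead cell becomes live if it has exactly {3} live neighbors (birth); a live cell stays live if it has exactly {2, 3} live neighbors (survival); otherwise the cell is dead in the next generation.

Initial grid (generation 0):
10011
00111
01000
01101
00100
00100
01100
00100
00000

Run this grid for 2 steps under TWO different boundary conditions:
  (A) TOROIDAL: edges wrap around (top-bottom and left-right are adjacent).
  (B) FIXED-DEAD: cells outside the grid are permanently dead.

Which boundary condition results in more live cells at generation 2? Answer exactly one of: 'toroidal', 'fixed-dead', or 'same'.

Answer: toroidal

Derivation:
Under TOROIDAL boundary, generation 2:
10101
00110
00001
10011
00001
00000
00000
11001
10011
Population = 16

Under FIXED-DEAD boundary, generation 2:
01100
01101
10001
01010
00000
00000
00000
01010
00000
Population = 11

Comparison: toroidal=16, fixed-dead=11 -> toroidal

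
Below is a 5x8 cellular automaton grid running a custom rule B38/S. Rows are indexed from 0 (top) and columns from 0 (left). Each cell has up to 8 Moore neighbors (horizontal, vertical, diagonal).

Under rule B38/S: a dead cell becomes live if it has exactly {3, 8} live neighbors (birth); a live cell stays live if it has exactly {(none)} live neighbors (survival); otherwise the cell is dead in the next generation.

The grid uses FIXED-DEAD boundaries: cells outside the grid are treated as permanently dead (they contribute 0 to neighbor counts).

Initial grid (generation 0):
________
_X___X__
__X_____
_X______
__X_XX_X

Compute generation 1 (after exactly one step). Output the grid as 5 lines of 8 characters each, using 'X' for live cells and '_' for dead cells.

Answer: ________
________
_X______
__XX____
________

Derivation:
Simulating step by step:
Generation 0 (given above): 8 live cells
Generation 1: 3 live cells
(generation 1 grid is the final answer)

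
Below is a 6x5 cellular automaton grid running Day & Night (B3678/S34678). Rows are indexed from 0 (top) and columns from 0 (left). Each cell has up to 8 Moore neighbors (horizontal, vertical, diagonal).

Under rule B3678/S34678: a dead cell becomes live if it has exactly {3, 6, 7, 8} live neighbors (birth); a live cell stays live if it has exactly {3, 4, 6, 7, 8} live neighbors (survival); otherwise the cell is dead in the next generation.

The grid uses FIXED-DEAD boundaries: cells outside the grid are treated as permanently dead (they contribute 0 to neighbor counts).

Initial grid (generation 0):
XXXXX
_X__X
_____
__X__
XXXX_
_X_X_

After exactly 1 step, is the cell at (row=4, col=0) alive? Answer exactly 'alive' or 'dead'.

Simulating step by step:
Generation 0 (given above): 14 live cells
Generation 1: 11 live cells
_XXX_
XX___
_____
__XX_
_X_X_
XX___

Cell (4,0) at generation 1: 0 -> dead

Answer: dead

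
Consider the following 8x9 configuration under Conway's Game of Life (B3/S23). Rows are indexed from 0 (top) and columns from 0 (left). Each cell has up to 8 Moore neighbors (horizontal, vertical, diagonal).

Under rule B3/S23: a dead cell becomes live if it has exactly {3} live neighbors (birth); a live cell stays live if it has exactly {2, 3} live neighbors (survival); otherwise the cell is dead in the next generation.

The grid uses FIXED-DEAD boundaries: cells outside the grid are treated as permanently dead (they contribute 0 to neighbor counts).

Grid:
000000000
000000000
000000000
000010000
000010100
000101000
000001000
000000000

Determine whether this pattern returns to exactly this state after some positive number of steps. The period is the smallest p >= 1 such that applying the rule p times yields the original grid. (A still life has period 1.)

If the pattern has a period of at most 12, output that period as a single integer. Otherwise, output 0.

Simulating and comparing each generation to the original:
Gen 0 (original, given above): 6 live cells
Gen 1: 6 live cells, differs from original
Gen 2: 6 live cells, MATCHES original -> period = 2

Answer: 2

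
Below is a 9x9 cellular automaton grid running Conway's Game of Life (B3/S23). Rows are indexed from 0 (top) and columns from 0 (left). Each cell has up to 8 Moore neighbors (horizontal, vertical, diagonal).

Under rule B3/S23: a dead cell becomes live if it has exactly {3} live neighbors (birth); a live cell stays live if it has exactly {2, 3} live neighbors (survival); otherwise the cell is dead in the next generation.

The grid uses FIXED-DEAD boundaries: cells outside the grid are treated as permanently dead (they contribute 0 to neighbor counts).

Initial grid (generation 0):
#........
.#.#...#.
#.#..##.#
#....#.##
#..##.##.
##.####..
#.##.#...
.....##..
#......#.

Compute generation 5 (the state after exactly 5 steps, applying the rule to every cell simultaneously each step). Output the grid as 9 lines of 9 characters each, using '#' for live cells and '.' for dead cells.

Simulating step by step:
Generation 0 (given above): 32 live cells
Generation 1: 27 live cells
.........
###...##.
#.#.##..#
#..#....#
#.##....#
#......#.
#.##.....
.#..###..
......#..
Generation 2: 35 live cells
.#.......
#.##.###.
#.#.###.#
#......##
#.##...##
#........
#.#####..
.######..
......#..
Generation 3: 30 live cells
.##...#..
#.##...#.
#.#.#...#
#.#.##...
#......##
#....###.
#.....#..
.#.....#.
..###.#..
Generation 4: 33 live cells
.###.....
#......#.
#.#.##...
#...##.##
#...#..##
##...#..#
##...#...
.###.###.
..##.....
Generation 5: 30 live cells
(generation 5 grid is the final answer)

Answer: .##......
#...#....
#..###.##
#......##
#...#....
....#####
.....#.#.
#..#.##..
.#.##.#..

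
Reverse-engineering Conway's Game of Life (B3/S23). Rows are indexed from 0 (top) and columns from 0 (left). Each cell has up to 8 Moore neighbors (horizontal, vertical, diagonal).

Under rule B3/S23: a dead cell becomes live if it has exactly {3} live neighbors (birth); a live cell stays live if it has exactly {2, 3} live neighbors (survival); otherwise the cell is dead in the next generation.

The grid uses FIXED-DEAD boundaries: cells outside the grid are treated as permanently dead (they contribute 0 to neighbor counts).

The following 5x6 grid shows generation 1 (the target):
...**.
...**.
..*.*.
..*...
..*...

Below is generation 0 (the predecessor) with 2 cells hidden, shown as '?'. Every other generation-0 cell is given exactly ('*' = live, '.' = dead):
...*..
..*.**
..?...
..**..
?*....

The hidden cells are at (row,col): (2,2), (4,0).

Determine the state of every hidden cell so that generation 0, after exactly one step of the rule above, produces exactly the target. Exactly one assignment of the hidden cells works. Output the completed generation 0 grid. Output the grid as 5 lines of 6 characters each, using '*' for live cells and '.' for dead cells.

Hidden generation-0 cells (in order): (2,2), (4,0).
A hidden cell only influences target cells in its own 3x3 neighborhood. Try each of the 2^2 = 4 assignments, step the completed generation 0 forward once under B3/S23, and compare with the target:
  (2,2)=. (4,0)=. -> step reproduces the target at every cell -> ACCEPT
  (2,2)=. (4,0)=* -> step gives (3,1)='*' but target has '.' -> reject
  (2,2)=* (4,0)=. -> step gives (1,2)='*' but target has '.' -> reject
  (2,2)=* (4,0)=* -> step gives (1,2)='*' but target has '.' -> reject
Unique solution: (2,2)=dead, (4,0)=dead.
Check: live-neighbor counts of every cell in the completed generation 0:
012232
011321
023432
122110
113210
Applying B3/S23 to generation 0 with these counts gives:
...**.
...**.
..*.*.
..*...
..*...
which matches the target exactly.

Answer: ...*..
..*.**
......
..**..
.*....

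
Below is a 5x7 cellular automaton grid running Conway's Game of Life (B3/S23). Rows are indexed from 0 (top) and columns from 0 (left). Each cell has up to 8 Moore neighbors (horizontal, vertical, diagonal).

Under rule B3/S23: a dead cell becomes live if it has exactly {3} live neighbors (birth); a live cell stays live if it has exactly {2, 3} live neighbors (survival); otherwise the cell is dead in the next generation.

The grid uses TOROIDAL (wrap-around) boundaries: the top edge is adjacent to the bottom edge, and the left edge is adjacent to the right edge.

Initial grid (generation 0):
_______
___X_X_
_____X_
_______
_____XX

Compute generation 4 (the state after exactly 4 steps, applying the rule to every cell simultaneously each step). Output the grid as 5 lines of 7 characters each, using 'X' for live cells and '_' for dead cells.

Answer: ____X__
___X_X_
___X_X_
_______
____X__

Derivation:
Simulating step by step:
Generation 0 (given above): 5 live cells
Generation 1: 7 live cells
____XXX
____X__
____X__
_____XX
_______
Generation 2: 7 live cells
____XX_
___XX__
____X__
_____X_
____X__
Generation 3: 8 live cells
_____X_
___X___
___XXX_
____XX_
____X__
Generation 4: 6 live cells
(generation 4 grid is the final answer)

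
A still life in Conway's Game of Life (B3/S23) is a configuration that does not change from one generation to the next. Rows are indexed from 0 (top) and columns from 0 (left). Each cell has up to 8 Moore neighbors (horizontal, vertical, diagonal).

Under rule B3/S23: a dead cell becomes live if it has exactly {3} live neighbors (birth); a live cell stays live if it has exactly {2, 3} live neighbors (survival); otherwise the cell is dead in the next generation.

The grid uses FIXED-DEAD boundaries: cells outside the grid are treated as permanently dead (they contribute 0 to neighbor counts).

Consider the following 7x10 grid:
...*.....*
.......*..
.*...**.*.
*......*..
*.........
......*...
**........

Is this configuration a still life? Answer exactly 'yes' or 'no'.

Compute generation 1 and compare to generation 0 (given above):
Generation 1:
..........
......***.
......*.*.
**....**..
..........
**........
..........
Cell (0,3) differs: gen0=1 vs gen1=0 -> NOT a still life.

Answer: no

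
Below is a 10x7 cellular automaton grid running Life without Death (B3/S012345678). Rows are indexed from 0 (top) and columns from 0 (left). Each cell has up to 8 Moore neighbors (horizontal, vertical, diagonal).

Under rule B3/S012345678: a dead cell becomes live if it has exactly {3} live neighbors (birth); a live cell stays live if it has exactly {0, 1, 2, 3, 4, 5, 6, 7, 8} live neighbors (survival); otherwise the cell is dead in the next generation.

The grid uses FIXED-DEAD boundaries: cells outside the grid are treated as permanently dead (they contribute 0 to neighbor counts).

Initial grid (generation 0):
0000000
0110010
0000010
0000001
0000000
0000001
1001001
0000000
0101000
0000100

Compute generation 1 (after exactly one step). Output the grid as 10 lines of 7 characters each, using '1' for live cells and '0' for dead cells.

Simulating step by step:
Generation 0 (given above): 12 live cells
Generation 1: 14 live cells
(generation 1 grid is the final answer)

Answer: 0000000
0110010
0000011
0000001
0000000
0000001
1001001
0010000
0101000
0000100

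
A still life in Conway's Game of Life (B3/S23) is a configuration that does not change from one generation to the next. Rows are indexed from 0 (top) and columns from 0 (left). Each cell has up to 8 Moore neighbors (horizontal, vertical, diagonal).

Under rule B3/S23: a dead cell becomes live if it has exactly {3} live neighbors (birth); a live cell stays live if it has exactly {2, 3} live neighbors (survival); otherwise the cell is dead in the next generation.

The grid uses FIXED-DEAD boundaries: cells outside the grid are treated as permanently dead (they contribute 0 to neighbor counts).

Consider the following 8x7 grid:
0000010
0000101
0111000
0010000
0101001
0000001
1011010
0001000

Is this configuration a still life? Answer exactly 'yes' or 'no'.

Compute generation 1 and compare to generation 0 (given above):
Generation 1:
0000010
0011110
0111000
0000000
0010000
0101111
0011100
0011100
Cell (1,2) differs: gen0=0 vs gen1=1 -> NOT a still life.

Answer: no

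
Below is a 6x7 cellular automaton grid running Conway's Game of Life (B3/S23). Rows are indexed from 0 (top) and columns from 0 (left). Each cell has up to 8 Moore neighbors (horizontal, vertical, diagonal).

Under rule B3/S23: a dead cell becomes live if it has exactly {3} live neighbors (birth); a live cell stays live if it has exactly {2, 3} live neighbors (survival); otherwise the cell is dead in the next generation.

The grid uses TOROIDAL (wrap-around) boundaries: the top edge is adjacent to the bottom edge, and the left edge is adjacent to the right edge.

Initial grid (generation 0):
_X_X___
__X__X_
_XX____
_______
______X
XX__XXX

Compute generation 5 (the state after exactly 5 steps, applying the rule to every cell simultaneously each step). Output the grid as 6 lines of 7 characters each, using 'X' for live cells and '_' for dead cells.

Answer: _____XX
____X__
X___X__
X___X__
___XXX_
_____XX

Derivation:
Simulating step by step:
Generation 0 (given above): 12 live cells
Generation 1: 11 live cells
_X_X___
___X___
_XX____
_______
______X
_XX_XXX
Generation 2: 15 live cells
XX_X_X_
_X_X___
__X____
_______
X_____X
_XXXXXX
Generation 3: 13 live cells
_____X_
XX_XX__
__X____
_______
XXXXX_X
___X___
Generation 4: 20 live cells
__XX___
_XXXX__
_XXX___
X______
XXXXX__
XX_X_XX
Generation 5: 12 live cells
(generation 5 grid is the final answer)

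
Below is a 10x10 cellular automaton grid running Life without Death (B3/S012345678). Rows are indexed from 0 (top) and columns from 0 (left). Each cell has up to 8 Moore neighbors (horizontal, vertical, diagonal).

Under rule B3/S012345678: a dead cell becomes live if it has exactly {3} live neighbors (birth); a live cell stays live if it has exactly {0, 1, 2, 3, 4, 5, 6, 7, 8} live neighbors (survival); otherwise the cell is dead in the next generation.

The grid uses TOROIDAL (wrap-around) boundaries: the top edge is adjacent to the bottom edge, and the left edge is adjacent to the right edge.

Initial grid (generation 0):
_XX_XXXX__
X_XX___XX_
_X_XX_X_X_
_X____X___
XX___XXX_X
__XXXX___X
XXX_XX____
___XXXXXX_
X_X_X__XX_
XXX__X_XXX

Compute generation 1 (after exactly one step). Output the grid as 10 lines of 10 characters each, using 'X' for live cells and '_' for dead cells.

Simulating step by step:
Generation 0 (given above): 52 live cells
Generation 1: 66 live cells
(generation 1 grid is the final answer)

Answer: _XX_XXXX__
X_XX___XXX
XX_XXXX_XX
_X__X_X_XX
XX_X_XXXXX
__XXXX__XX
XXX_XX_XXX
X__XXXXXX_
X_X_X__XX_
XXX__X_XXX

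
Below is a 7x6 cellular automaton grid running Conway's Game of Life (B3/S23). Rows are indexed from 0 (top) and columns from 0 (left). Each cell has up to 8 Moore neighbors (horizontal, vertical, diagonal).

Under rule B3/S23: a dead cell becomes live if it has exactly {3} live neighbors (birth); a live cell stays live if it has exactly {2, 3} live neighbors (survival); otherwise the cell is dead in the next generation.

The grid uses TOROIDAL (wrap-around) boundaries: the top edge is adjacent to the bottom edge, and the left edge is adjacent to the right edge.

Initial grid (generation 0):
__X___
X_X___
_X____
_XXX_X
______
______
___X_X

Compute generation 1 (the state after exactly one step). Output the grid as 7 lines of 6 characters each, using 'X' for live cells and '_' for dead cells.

Answer: _XXX__
__X___
___X__
XXX___
__X___
______
______

Derivation:
Simulating step by step:
Generation 0 (given above): 10 live cells
Generation 1: 9 live cells
(generation 1 grid is the final answer)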